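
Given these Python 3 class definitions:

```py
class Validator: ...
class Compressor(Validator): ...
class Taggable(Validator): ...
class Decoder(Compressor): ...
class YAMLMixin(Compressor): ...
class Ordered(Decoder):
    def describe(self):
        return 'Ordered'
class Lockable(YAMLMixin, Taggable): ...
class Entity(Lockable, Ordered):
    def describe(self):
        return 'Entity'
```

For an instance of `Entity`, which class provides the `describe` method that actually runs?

Entity

L[Entity] = Entity + merge(L[Lockable], L[Ordered], [Lockable Ordered])
  take Lockable:  [Lockable YAMLMixin Compressor Taggable Validator object] + [Ordered Decoder Compressor Validator object] + [Lockable Ordered]
  take YAMLMixin:  [YAMLMixin Compressor Taggable Validator object] + [Ordered Decoder Compressor Validator object] + [Ordered]
  take Ordered:  [Compressor Taggable Validator object] + [Ordered Decoder Compressor Validator object] + [Ordered]
  take Decoder:  [Compressor Taggable Validator object] + [Decoder Compressor Validator object]
  take Compressor:  [Compressor Taggable Validator object] + [Compressor Validator object]
  take Taggable:  [Taggable Validator object] + [Validator object]
  take Validator:  [Validator object] + [Validator object]
  take object:  [object] + [object]
MRO: Entity Lockable YAMLMixin Ordered Decoder Compressor Taggable Validator object
describe is defined in: Entity, Ordered. First along the MRO is Entity.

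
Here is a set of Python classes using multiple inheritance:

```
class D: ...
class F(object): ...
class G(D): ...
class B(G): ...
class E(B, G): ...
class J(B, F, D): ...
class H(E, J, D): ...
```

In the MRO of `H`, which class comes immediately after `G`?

L[H] = H + merge(L[E], L[J], L[D], [E J D])
  take E:  [E B G D object] + [J B G F D object] + [D object] + [E J D]
  take J:  [B G D object] + [J B G F D object] + [D object] + [J D]
  take B:  [B G D object] + [B G F D object] + [D object] + [D]
  take G:  [G D object] + [G F D object] + [D object] + [D]
  take F:  [D object] + [F D object] + [D object] + [D]
  take D:  [D object] + [D object] + [D object] + [D]
  take object:  [object] + [object] + [object]
MRO: H E J B G F D object
G is at position 4; next is F.

F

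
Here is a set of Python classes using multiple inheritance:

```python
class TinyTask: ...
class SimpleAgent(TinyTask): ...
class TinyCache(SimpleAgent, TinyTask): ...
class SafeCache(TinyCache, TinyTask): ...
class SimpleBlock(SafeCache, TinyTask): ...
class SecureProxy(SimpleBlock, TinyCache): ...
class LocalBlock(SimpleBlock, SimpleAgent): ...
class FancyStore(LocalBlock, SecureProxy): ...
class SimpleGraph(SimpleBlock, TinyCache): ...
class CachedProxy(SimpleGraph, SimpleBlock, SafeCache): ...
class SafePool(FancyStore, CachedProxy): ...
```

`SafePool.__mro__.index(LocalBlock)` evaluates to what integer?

L[SafePool] = SafePool + merge(L[FancyStore], L[CachedProxy], [FancyStore CachedProxy])
  take FancyStore:  [FancyStore LocalBlock SecureProxy SimpleBlock SafeCache TinyCache SimpleAgent TinyTask object] + [CachedProxy SimpleGraph SimpleBlock SafeCache TinyCache SimpleAgent TinyTask object] + [FancyStore CachedProxy]
  take LocalBlock:  [LocalBlock SecureProxy SimpleBlock SafeCache TinyCache SimpleAgent TinyTask object] + [CachedProxy SimpleGraph SimpleBlock SafeCache TinyCache SimpleAgent TinyTask object] + [CachedProxy]
  take SecureProxy:  [SecureProxy SimpleBlock SafeCache TinyCache SimpleAgent TinyTask object] + [CachedProxy SimpleGraph SimpleBlock SafeCache TinyCache SimpleAgent TinyTask object] + [CachedProxy]
  take CachedProxy:  [SimpleBlock SafeCache TinyCache SimpleAgent TinyTask object] + [CachedProxy SimpleGraph SimpleBlock SafeCache TinyCache SimpleAgent TinyTask object] + [CachedProxy]
  take SimpleGraph:  [SimpleBlock SafeCache TinyCache SimpleAgent TinyTask object] + [SimpleGraph SimpleBlock SafeCache TinyCache SimpleAgent TinyTask object]
  take SimpleBlock:  [SimpleBlock SafeCache TinyCache SimpleAgent TinyTask object] + [SimpleBlock SafeCache TinyCache SimpleAgent TinyTask object]
  take SafeCache:  [SafeCache TinyCache SimpleAgent TinyTask object] + [SafeCache TinyCache SimpleAgent TinyTask object]
  take TinyCache:  [TinyCache SimpleAgent TinyTask object] + [TinyCache SimpleAgent TinyTask object]
  take SimpleAgent:  [SimpleAgent TinyTask object] + [SimpleAgent TinyTask object]
  take TinyTask:  [TinyTask object] + [TinyTask object]
  take object:  [object] + [object]
MRO: SafePool FancyStore LocalBlock SecureProxy CachedProxy SimpleGraph SimpleBlock SafeCache TinyCache SimpleAgent TinyTask object
LocalBlock sits at index 2.

2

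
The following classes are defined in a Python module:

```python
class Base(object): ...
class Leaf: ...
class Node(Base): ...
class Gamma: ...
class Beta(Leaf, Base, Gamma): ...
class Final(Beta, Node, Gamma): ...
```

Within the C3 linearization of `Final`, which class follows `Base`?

Gamma

L[Final] = Final + merge(L[Beta], L[Node], L[Gamma], [Beta Node Gamma])
  take Beta:  [Beta Leaf Base Gamma object] + [Node Base object] + [Gamma object] + [Beta Node Gamma]
  take Leaf:  [Leaf Base Gamma object] + [Node Base object] + [Gamma object] + [Node Gamma]
  take Node:  [Base Gamma object] + [Node Base object] + [Gamma object] + [Node Gamma]
  take Base:  [Base Gamma object] + [Base object] + [Gamma object] + [Gamma]
  take Gamma:  [Gamma object] + [object] + [Gamma object] + [Gamma]
  take object:  [object] + [object] + [object]
MRO: Final Beta Leaf Node Base Gamma object
Base is at position 4; next is Gamma.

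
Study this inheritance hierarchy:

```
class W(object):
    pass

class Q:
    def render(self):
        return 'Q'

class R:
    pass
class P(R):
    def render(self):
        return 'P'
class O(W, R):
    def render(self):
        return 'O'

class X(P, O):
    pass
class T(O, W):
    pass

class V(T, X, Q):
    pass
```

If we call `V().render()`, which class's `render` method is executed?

L[V] = V + merge(L[T], L[X], L[Q], [T X Q])
  take T:  [T O W R object] + [X P O W R object] + [Q object] + [T X Q]
  take X:  [O W R object] + [X P O W R object] + [Q object] + [X Q]
  take P:  [O W R object] + [P O W R object] + [Q object] + [Q]
  take O:  [O W R object] + [O W R object] + [Q object] + [Q]
  take W:  [W R object] + [W R object] + [Q object] + [Q]
  take R:  [R object] + [R object] + [Q object] + [Q]
  take Q:  [object] + [object] + [Q object] + [Q]
  take object:  [object] + [object] + [object]
MRO: V T X P O W R Q object
render is defined in: O, P, Q. First along the MRO is P.

P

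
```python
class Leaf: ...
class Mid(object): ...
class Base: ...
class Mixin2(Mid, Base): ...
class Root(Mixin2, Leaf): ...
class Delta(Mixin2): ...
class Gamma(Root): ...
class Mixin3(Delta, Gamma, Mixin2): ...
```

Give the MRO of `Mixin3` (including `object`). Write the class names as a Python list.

L[Mixin3] = Mixin3 + merge(L[Delta], L[Gamma], L[Mixin2], [Delta Gamma Mixin2])
  take Delta:  [Delta Mixin2 Mid Base object] + [Gamma Root Mixin2 Mid Base Leaf object] + [Mixin2 Mid Base object] + [Delta Gamma Mixin2]
  take Gamma:  [Mixin2 Mid Base object] + [Gamma Root Mixin2 Mid Base Leaf object] + [Mixin2 Mid Base object] + [Gamma Mixin2]
  take Root:  [Mixin2 Mid Base object] + [Root Mixin2 Mid Base Leaf object] + [Mixin2 Mid Base object] + [Mixin2]
  take Mixin2:  [Mixin2 Mid Base object] + [Mixin2 Mid Base Leaf object] + [Mixin2 Mid Base object] + [Mixin2]
  take Mid:  [Mid Base object] + [Mid Base Leaf object] + [Mid Base object]
  take Base:  [Base object] + [Base Leaf object] + [Base object]
  take Leaf:  [object] + [Leaf object] + [object]
  take object:  [object] + [object] + [object]

[Mixin3, Delta, Gamma, Root, Mixin2, Mid, Base, Leaf, object]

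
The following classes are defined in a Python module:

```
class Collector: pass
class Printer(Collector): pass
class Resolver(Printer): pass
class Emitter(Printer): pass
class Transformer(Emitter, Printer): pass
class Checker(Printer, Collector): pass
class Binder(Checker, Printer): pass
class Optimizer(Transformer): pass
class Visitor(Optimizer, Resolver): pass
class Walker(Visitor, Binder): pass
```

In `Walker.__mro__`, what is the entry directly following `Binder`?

Checker

L[Walker] = Walker + merge(L[Visitor], L[Binder], [Visitor Binder])
  take Visitor:  [Visitor Optimizer Transformer Emitter Resolver Printer Collector object] + [Binder Checker Printer Collector object] + [Visitor Binder]
  take Optimizer:  [Optimizer Transformer Emitter Resolver Printer Collector object] + [Binder Checker Printer Collector object] + [Binder]
  take Transformer:  [Transformer Emitter Resolver Printer Collector object] + [Binder Checker Printer Collector object] + [Binder]
  take Emitter:  [Emitter Resolver Printer Collector object] + [Binder Checker Printer Collector object] + [Binder]
  take Resolver:  [Resolver Printer Collector object] + [Binder Checker Printer Collector object] + [Binder]
  take Binder:  [Printer Collector object] + [Binder Checker Printer Collector object] + [Binder]
  take Checker:  [Printer Collector object] + [Checker Printer Collector object]
  take Printer:  [Printer Collector object] + [Printer Collector object]
  take Collector:  [Collector object] + [Collector object]
  take object:  [object] + [object]
MRO: Walker Visitor Optimizer Transformer Emitter Resolver Binder Checker Printer Collector object
Binder is at position 6; next is Checker.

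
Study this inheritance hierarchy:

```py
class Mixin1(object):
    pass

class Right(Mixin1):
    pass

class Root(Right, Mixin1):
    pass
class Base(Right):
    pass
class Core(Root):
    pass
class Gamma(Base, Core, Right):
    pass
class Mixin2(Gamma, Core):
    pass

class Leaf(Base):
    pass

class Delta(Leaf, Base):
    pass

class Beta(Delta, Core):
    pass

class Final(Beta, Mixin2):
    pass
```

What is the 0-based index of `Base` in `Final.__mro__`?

L[Final] = Final + merge(L[Beta], L[Mixin2], [Beta Mixin2])
  take Beta:  [Beta Delta Leaf Base Core Root Right Mixin1 object] + [Mixin2 Gamma Base Core Root Right Mixin1 object] + [Beta Mixin2]
  take Delta:  [Delta Leaf Base Core Root Right Mixin1 object] + [Mixin2 Gamma Base Core Root Right Mixin1 object] + [Mixin2]
  take Leaf:  [Leaf Base Core Root Right Mixin1 object] + [Mixin2 Gamma Base Core Root Right Mixin1 object] + [Mixin2]
  take Mixin2:  [Base Core Root Right Mixin1 object] + [Mixin2 Gamma Base Core Root Right Mixin1 object] + [Mixin2]
  take Gamma:  [Base Core Root Right Mixin1 object] + [Gamma Base Core Root Right Mixin1 object]
  take Base:  [Base Core Root Right Mixin1 object] + [Base Core Root Right Mixin1 object]
  take Core:  [Core Root Right Mixin1 object] + [Core Root Right Mixin1 object]
  take Root:  [Root Right Mixin1 object] + [Root Right Mixin1 object]
  take Right:  [Right Mixin1 object] + [Right Mixin1 object]
  take Mixin1:  [Mixin1 object] + [Mixin1 object]
  take object:  [object] + [object]
MRO: Final Beta Delta Leaf Mixin2 Gamma Base Core Root Right Mixin1 object
Base sits at index 6.

6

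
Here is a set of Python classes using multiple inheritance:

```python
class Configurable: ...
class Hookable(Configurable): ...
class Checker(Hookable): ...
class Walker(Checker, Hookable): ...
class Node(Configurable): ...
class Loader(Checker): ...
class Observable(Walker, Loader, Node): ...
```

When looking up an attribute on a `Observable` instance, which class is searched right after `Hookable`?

L[Observable] = Observable + merge(L[Walker], L[Loader], L[Node], [Walker Loader Node])
  take Walker:  [Walker Checker Hookable Configurable object] + [Loader Checker Hookable Configurable object] + [Node Configurable object] + [Walker Loader Node]
  take Loader:  [Checker Hookable Configurable object] + [Loader Checker Hookable Configurable object] + [Node Configurable object] + [Loader Node]
  take Checker:  [Checker Hookable Configurable object] + [Checker Hookable Configurable object] + [Node Configurable object] + [Node]
  take Hookable:  [Hookable Configurable object] + [Hookable Configurable object] + [Node Configurable object] + [Node]
  take Node:  [Configurable object] + [Configurable object] + [Node Configurable object] + [Node]
  take Configurable:  [Configurable object] + [Configurable object] + [Configurable object]
  take object:  [object] + [object] + [object]
MRO: Observable Walker Loader Checker Hookable Node Configurable object
Hookable is at position 4; next is Node.

Node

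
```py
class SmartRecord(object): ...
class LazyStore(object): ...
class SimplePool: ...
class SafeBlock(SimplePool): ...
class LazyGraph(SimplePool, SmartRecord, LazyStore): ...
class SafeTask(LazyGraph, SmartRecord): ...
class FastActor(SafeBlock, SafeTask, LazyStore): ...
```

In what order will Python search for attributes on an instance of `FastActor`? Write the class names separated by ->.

L[FastActor] = FastActor + merge(L[SafeBlock], L[SafeTask], L[LazyStore], [SafeBlock SafeTask LazyStore])
  take SafeBlock:  [SafeBlock SimplePool object] + [SafeTask LazyGraph SimplePool SmartRecord LazyStore object] + [LazyStore object] + [SafeBlock SafeTask LazyStore]
  take SafeTask:  [SimplePool object] + [SafeTask LazyGraph SimplePool SmartRecord LazyStore object] + [LazyStore object] + [SafeTask LazyStore]
  take LazyGraph:  [SimplePool object] + [LazyGraph SimplePool SmartRecord LazyStore object] + [LazyStore object] + [LazyStore]
  take SimplePool:  [SimplePool object] + [SimplePool SmartRecord LazyStore object] + [LazyStore object] + [LazyStore]
  take SmartRecord:  [object] + [SmartRecord LazyStore object] + [LazyStore object] + [LazyStore]
  take LazyStore:  [object] + [LazyStore object] + [LazyStore object] + [LazyStore]
  take object:  [object] + [object] + [object]

FastActor -> SafeBlock -> SafeTask -> LazyGraph -> SimplePool -> SmartRecord -> LazyStore -> object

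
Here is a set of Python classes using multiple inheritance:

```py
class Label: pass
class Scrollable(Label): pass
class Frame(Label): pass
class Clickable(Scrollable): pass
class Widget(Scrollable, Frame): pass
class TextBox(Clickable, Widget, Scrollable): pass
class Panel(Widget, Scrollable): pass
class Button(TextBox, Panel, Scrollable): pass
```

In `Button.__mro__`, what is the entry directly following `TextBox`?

Clickable

L[Button] = Button + merge(L[TextBox], L[Panel], L[Scrollable], [TextBox Panel Scrollable])
  take TextBox:  [TextBox Clickable Widget Scrollable Frame Label object] + [Panel Widget Scrollable Frame Label object] + [Scrollable Label object] + [TextBox Panel Scrollable]
  take Clickable:  [Clickable Widget Scrollable Frame Label object] + [Panel Widget Scrollable Frame Label object] + [Scrollable Label object] + [Panel Scrollable]
  take Panel:  [Widget Scrollable Frame Label object] + [Panel Widget Scrollable Frame Label object] + [Scrollable Label object] + [Panel Scrollable]
  take Widget:  [Widget Scrollable Frame Label object] + [Widget Scrollable Frame Label object] + [Scrollable Label object] + [Scrollable]
  take Scrollable:  [Scrollable Frame Label object] + [Scrollable Frame Label object] + [Scrollable Label object] + [Scrollable]
  take Frame:  [Frame Label object] + [Frame Label object] + [Label object]
  take Label:  [Label object] + [Label object] + [Label object]
  take object:  [object] + [object] + [object]
MRO: Button TextBox Clickable Panel Widget Scrollable Frame Label object
TextBox is at position 1; next is Clickable.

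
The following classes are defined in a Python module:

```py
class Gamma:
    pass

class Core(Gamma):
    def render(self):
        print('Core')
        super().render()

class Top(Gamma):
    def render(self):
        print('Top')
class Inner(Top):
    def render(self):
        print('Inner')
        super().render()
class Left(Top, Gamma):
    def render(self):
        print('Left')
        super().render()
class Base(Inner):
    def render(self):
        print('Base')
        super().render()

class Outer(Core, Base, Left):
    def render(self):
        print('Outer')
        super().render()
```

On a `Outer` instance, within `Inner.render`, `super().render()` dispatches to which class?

L[Outer] = Outer + merge(L[Core], L[Base], L[Left], [Core Base Left])
  take Core:  [Core Gamma object] + [Base Inner Top Gamma object] + [Left Top Gamma object] + [Core Base Left]
  take Base:  [Gamma object] + [Base Inner Top Gamma object] + [Left Top Gamma object] + [Base Left]
  take Inner:  [Gamma object] + [Inner Top Gamma object] + [Left Top Gamma object] + [Left]
  take Left:  [Gamma object] + [Top Gamma object] + [Left Top Gamma object] + [Left]
  take Top:  [Gamma object] + [Top Gamma object] + [Top Gamma object]
  take Gamma:  [Gamma object] + [Gamma object] + [Gamma object]
  take object:  [object] + [object] + [object]
MRO: Outer Core Base Inner Left Top Gamma object
super() in Inner.render on a Outer instance goes to the class after Inner in Outer's MRO: Left.

Left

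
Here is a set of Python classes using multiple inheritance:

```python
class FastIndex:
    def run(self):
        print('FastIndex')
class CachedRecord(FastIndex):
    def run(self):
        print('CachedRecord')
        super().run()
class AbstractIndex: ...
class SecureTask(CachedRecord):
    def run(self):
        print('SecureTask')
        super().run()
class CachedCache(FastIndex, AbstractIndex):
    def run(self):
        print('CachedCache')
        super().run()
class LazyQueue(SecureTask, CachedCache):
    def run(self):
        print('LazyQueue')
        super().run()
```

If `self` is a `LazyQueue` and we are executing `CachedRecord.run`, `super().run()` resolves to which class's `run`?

L[LazyQueue] = LazyQueue + merge(L[SecureTask], L[CachedCache], [SecureTask CachedCache])
  take SecureTask:  [SecureTask CachedRecord FastIndex object] + [CachedCache FastIndex AbstractIndex object] + [SecureTask CachedCache]
  take CachedRecord:  [CachedRecord FastIndex object] + [CachedCache FastIndex AbstractIndex object] + [CachedCache]
  take CachedCache:  [FastIndex object] + [CachedCache FastIndex AbstractIndex object] + [CachedCache]
  take FastIndex:  [FastIndex object] + [FastIndex AbstractIndex object]
  take AbstractIndex:  [object] + [AbstractIndex object]
  take object:  [object] + [object]
MRO: LazyQueue SecureTask CachedRecord CachedCache FastIndex AbstractIndex object
super() in CachedRecord.run on a LazyQueue instance goes to the class after CachedRecord in LazyQueue's MRO: CachedCache.

CachedCache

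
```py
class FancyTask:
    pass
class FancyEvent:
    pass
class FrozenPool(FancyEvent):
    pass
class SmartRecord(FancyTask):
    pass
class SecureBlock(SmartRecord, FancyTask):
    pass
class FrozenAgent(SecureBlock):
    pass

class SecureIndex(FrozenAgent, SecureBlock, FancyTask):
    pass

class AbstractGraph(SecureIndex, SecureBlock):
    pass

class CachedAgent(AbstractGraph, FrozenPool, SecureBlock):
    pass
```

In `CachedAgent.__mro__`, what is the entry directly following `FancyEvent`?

L[CachedAgent] = CachedAgent + merge(L[AbstractGraph], L[FrozenPool], L[SecureBlock], [AbstractGraph FrozenPool SecureBlock])
  take AbstractGraph:  [AbstractGraph SecureIndex FrozenAgent SecureBlock SmartRecord FancyTask object] + [FrozenPool FancyEvent object] + [SecureBlock SmartRecord FancyTask object] + [AbstractGraph FrozenPool SecureBlock]
  take SecureIndex:  [SecureIndex FrozenAgent SecureBlock SmartRecord FancyTask object] + [FrozenPool FancyEvent object] + [SecureBlock SmartRecord FancyTask object] + [FrozenPool SecureBlock]
  take FrozenAgent:  [FrozenAgent SecureBlock SmartRecord FancyTask object] + [FrozenPool FancyEvent object] + [SecureBlock SmartRecord FancyTask object] + [FrozenPool SecureBlock]
  take FrozenPool:  [SecureBlock SmartRecord FancyTask object] + [FrozenPool FancyEvent object] + [SecureBlock SmartRecord FancyTask object] + [FrozenPool SecureBlock]
  take SecureBlock:  [SecureBlock SmartRecord FancyTask object] + [FancyEvent object] + [SecureBlock SmartRecord FancyTask object] + [SecureBlock]
  take SmartRecord:  [SmartRecord FancyTask object] + [FancyEvent object] + [SmartRecord FancyTask object]
  take FancyTask:  [FancyTask object] + [FancyEvent object] + [FancyTask object]
  take FancyEvent:  [object] + [FancyEvent object] + [object]
  take object:  [object] + [object] + [object]
MRO: CachedAgent AbstractGraph SecureIndex FrozenAgent FrozenPool SecureBlock SmartRecord FancyTask FancyEvent object
FancyEvent is at position 8; next is object.

object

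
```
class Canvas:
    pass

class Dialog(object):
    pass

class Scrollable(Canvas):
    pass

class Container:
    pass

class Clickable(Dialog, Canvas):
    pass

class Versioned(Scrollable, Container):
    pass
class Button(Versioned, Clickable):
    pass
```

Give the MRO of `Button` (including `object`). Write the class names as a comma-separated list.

L[Button] = Button + merge(L[Versioned], L[Clickable], [Versioned Clickable])
  take Versioned:  [Versioned Scrollable Canvas Container object] + [Clickable Dialog Canvas object] + [Versioned Clickable]
  take Scrollable:  [Scrollable Canvas Container object] + [Clickable Dialog Canvas object] + [Clickable]
  take Clickable:  [Canvas Container object] + [Clickable Dialog Canvas object] + [Clickable]
  take Dialog:  [Canvas Container object] + [Dialog Canvas object]
  take Canvas:  [Canvas Container object] + [Canvas object]
  take Container:  [Container object] + [object]
  take object:  [object] + [object]

Button, Versioned, Scrollable, Clickable, Dialog, Canvas, Container, object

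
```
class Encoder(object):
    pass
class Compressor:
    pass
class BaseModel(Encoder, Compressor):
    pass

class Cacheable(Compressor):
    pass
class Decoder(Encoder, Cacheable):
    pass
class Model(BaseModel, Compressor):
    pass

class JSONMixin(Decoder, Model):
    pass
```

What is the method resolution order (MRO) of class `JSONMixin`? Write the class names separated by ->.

L[JSONMixin] = JSONMixin + merge(L[Decoder], L[Model], [Decoder Model])
  take Decoder:  [Decoder Encoder Cacheable Compressor object] + [Model BaseModel Encoder Compressor object] + [Decoder Model]
  take Model:  [Encoder Cacheable Compressor object] + [Model BaseModel Encoder Compressor object] + [Model]
  take BaseModel:  [Encoder Cacheable Compressor object] + [BaseModel Encoder Compressor object]
  take Encoder:  [Encoder Cacheable Compressor object] + [Encoder Compressor object]
  take Cacheable:  [Cacheable Compressor object] + [Compressor object]
  take Compressor:  [Compressor object] + [Compressor object]
  take object:  [object] + [object]

JSONMixin -> Decoder -> Model -> BaseModel -> Encoder -> Cacheable -> Compressor -> object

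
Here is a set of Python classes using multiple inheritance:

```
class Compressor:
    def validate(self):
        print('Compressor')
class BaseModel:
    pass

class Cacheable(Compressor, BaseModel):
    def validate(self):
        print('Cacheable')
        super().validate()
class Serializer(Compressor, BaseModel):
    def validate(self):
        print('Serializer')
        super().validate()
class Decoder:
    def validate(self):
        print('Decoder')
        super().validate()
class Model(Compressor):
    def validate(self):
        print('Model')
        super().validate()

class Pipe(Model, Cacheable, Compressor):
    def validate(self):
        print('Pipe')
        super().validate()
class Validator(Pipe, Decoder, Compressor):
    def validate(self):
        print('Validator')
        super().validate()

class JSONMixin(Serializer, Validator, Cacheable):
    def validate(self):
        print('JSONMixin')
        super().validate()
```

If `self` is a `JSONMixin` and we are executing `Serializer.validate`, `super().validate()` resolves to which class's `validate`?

Validator

L[JSONMixin] = JSONMixin + merge(L[Serializer], L[Validator], L[Cacheable], [Serializer Validator Cacheable])
  take Serializer:  [Serializer Compressor BaseModel object] + [Validator Pipe Model Cacheable Decoder Compressor BaseModel object] + [Cacheable Compressor BaseModel object] + [Serializer Validator Cacheable]
  take Validator:  [Compressor BaseModel object] + [Validator Pipe Model Cacheable Decoder Compressor BaseModel object] + [Cacheable Compressor BaseModel object] + [Validator Cacheable]
  take Pipe:  [Compressor BaseModel object] + [Pipe Model Cacheable Decoder Compressor BaseModel object] + [Cacheable Compressor BaseModel object] + [Cacheable]
  take Model:  [Compressor BaseModel object] + [Model Cacheable Decoder Compressor BaseModel object] + [Cacheable Compressor BaseModel object] + [Cacheable]
  take Cacheable:  [Compressor BaseModel object] + [Cacheable Decoder Compressor BaseModel object] + [Cacheable Compressor BaseModel object] + [Cacheable]
  take Decoder:  [Compressor BaseModel object] + [Decoder Compressor BaseModel object] + [Compressor BaseModel object]
  take Compressor:  [Compressor BaseModel object] + [Compressor BaseModel object] + [Compressor BaseModel object]
  take BaseModel:  [BaseModel object] + [BaseModel object] + [BaseModel object]
  take object:  [object] + [object] + [object]
MRO: JSONMixin Serializer Validator Pipe Model Cacheable Decoder Compressor BaseModel object
super() in Serializer.validate on a JSONMixin instance goes to the class after Serializer in JSONMixin's MRO: Validator.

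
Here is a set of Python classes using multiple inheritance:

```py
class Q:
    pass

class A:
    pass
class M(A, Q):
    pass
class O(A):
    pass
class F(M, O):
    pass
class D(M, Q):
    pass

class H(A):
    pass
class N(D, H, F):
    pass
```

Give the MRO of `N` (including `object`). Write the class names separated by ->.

L[N] = N + merge(L[D], L[H], L[F], [D H F])
  take D:  [D M A Q object] + [H A object] + [F M O A Q object] + [D H F]
  take H:  [M A Q object] + [H A object] + [F M O A Q object] + [H F]
  take F:  [M A Q object] + [A object] + [F M O A Q object] + [F]
  take M:  [M A Q object] + [A object] + [M O A Q object]
  take O:  [A Q object] + [A object] + [O A Q object]
  take A:  [A Q object] + [A object] + [A Q object]
  take Q:  [Q object] + [object] + [Q object]
  take object:  [object] + [object] + [object]

N -> D -> H -> F -> M -> O -> A -> Q -> object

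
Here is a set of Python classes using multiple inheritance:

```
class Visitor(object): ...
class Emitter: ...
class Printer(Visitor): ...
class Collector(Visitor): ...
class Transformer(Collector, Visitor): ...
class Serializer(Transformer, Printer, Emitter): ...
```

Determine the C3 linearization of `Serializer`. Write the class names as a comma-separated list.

Serializer, Transformer, Collector, Printer, Visitor, Emitter, object

L[Serializer] = Serializer + merge(L[Transformer], L[Printer], L[Emitter], [Transformer Printer Emitter])
  take Transformer:  [Transformer Collector Visitor object] + [Printer Visitor object] + [Emitter object] + [Transformer Printer Emitter]
  take Collector:  [Collector Visitor object] + [Printer Visitor object] + [Emitter object] + [Printer Emitter]
  take Printer:  [Visitor object] + [Printer Visitor object] + [Emitter object] + [Printer Emitter]
  take Visitor:  [Visitor object] + [Visitor object] + [Emitter object] + [Emitter]
  take Emitter:  [object] + [object] + [Emitter object] + [Emitter]
  take object:  [object] + [object] + [object]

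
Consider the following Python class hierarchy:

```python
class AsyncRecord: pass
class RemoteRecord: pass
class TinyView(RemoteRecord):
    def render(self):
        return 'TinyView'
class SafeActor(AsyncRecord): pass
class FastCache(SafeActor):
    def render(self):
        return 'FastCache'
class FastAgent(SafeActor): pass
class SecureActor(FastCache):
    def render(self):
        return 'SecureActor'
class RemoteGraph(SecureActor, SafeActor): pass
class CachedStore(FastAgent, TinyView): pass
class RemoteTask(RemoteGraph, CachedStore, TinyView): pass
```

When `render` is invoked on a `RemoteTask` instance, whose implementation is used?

SecureActor

L[RemoteTask] = RemoteTask + merge(L[RemoteGraph], L[CachedStore], L[TinyView], [RemoteGraph CachedStore TinyView])
  take RemoteGraph:  [RemoteGraph SecureActor FastCache SafeActor AsyncRecord object] + [CachedStore FastAgent SafeActor AsyncRecord TinyView RemoteRecord object] + [TinyView RemoteRecord object] + [RemoteGraph CachedStore TinyView]
  take SecureActor:  [SecureActor FastCache SafeActor AsyncRecord object] + [CachedStore FastAgent SafeActor AsyncRecord TinyView RemoteRecord object] + [TinyView RemoteRecord object] + [CachedStore TinyView]
  take FastCache:  [FastCache SafeActor AsyncRecord object] + [CachedStore FastAgent SafeActor AsyncRecord TinyView RemoteRecord object] + [TinyView RemoteRecord object] + [CachedStore TinyView]
  take CachedStore:  [SafeActor AsyncRecord object] + [CachedStore FastAgent SafeActor AsyncRecord TinyView RemoteRecord object] + [TinyView RemoteRecord object] + [CachedStore TinyView]
  take FastAgent:  [SafeActor AsyncRecord object] + [FastAgent SafeActor AsyncRecord TinyView RemoteRecord object] + [TinyView RemoteRecord object] + [TinyView]
  take SafeActor:  [SafeActor AsyncRecord object] + [SafeActor AsyncRecord TinyView RemoteRecord object] + [TinyView RemoteRecord object] + [TinyView]
  take AsyncRecord:  [AsyncRecord object] + [AsyncRecord TinyView RemoteRecord object] + [TinyView RemoteRecord object] + [TinyView]
  take TinyView:  [object] + [TinyView RemoteRecord object] + [TinyView RemoteRecord object] + [TinyView]
  take RemoteRecord:  [object] + [RemoteRecord object] + [RemoteRecord object]
  take object:  [object] + [object] + [object]
MRO: RemoteTask RemoteGraph SecureActor FastCache CachedStore FastAgent SafeActor AsyncRecord TinyView RemoteRecord object
render is defined in: FastCache, SecureActor, TinyView. First along the MRO is SecureActor.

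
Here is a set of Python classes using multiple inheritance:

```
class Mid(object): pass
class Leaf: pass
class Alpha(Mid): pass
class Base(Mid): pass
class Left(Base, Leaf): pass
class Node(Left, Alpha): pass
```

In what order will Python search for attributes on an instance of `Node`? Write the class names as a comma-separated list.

L[Node] = Node + merge(L[Left], L[Alpha], [Left Alpha])
  take Left:  [Left Base Mid Leaf object] + [Alpha Mid object] + [Left Alpha]
  take Base:  [Base Mid Leaf object] + [Alpha Mid object] + [Alpha]
  take Alpha:  [Mid Leaf object] + [Alpha Mid object] + [Alpha]
  take Mid:  [Mid Leaf object] + [Mid object]
  take Leaf:  [Leaf object] + [object]
  take object:  [object] + [object]

Node, Left, Base, Alpha, Mid, Leaf, object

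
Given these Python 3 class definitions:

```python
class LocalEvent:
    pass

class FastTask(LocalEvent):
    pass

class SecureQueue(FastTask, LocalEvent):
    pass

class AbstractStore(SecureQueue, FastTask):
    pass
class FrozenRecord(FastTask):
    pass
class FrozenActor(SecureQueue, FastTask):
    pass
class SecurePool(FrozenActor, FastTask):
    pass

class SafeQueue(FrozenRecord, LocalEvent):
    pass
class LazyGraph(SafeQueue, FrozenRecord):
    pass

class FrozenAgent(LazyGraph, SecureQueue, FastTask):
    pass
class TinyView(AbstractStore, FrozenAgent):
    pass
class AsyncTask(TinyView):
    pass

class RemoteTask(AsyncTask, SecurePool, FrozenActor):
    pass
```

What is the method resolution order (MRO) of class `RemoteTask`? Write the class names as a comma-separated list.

L[RemoteTask] = RemoteTask + merge(L[AsyncTask], L[SecurePool], L[FrozenActor], [AsyncTask SecurePool FrozenActor])
  take AsyncTask:  [AsyncTask TinyView AbstractStore FrozenAgent LazyGraph SafeQueue FrozenRecord SecureQueue FastTask LocalEvent object] + [SecurePool FrozenActor SecureQueue FastTask LocalEvent object] + [FrozenActor SecureQueue FastTask LocalEvent object] + [AsyncTask SecurePool FrozenActor]
  take TinyView:  [TinyView AbstractStore FrozenAgent LazyGraph SafeQueue FrozenRecord SecureQueue FastTask LocalEvent object] + [SecurePool FrozenActor SecureQueue FastTask LocalEvent object] + [FrozenActor SecureQueue FastTask LocalEvent object] + [SecurePool FrozenActor]
  take AbstractStore:  [AbstractStore FrozenAgent LazyGraph SafeQueue FrozenRecord SecureQueue FastTask LocalEvent object] + [SecurePool FrozenActor SecureQueue FastTask LocalEvent object] + [FrozenActor SecureQueue FastTask LocalEvent object] + [SecurePool FrozenActor]
  take FrozenAgent:  [FrozenAgent LazyGraph SafeQueue FrozenRecord SecureQueue FastTask LocalEvent object] + [SecurePool FrozenActor SecureQueue FastTask LocalEvent object] + [FrozenActor SecureQueue FastTask LocalEvent object] + [SecurePool FrozenActor]
  take LazyGraph:  [LazyGraph SafeQueue FrozenRecord SecureQueue FastTask LocalEvent object] + [SecurePool FrozenActor SecureQueue FastTask LocalEvent object] + [FrozenActor SecureQueue FastTask LocalEvent object] + [SecurePool FrozenActor]
  take SafeQueue:  [SafeQueue FrozenRecord SecureQueue FastTask LocalEvent object] + [SecurePool FrozenActor SecureQueue FastTask LocalEvent object] + [FrozenActor SecureQueue FastTask LocalEvent object] + [SecurePool FrozenActor]
  take FrozenRecord:  [FrozenRecord SecureQueue FastTask LocalEvent object] + [SecurePool FrozenActor SecureQueue FastTask LocalEvent object] + [FrozenActor SecureQueue FastTask LocalEvent object] + [SecurePool FrozenActor]
  take SecurePool:  [SecureQueue FastTask LocalEvent object] + [SecurePool FrozenActor SecureQueue FastTask LocalEvent object] + [FrozenActor SecureQueue FastTask LocalEvent object] + [SecurePool FrozenActor]
  take FrozenActor:  [SecureQueue FastTask LocalEvent object] + [FrozenActor SecureQueue FastTask LocalEvent object] + [FrozenActor SecureQueue FastTask LocalEvent object] + [FrozenActor]
  take SecureQueue:  [SecureQueue FastTask LocalEvent object] + [SecureQueue FastTask LocalEvent object] + [SecureQueue FastTask LocalEvent object]
  take FastTask:  [FastTask LocalEvent object] + [FastTask LocalEvent object] + [FastTask LocalEvent object]
  take LocalEvent:  [LocalEvent object] + [LocalEvent object] + [LocalEvent object]
  take object:  [object] + [object] + [object]

RemoteTask, AsyncTask, TinyView, AbstractStore, FrozenAgent, LazyGraph, SafeQueue, FrozenRecord, SecurePool, FrozenActor, SecureQueue, FastTask, LocalEvent, object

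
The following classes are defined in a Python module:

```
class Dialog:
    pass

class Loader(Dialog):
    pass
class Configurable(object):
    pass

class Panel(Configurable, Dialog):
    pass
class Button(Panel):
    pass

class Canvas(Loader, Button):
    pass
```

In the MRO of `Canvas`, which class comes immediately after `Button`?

L[Canvas] = Canvas + merge(L[Loader], L[Button], [Loader Button])
  take Loader:  [Loader Dialog object] + [Button Panel Configurable Dialog object] + [Loader Button]
  take Button:  [Dialog object] + [Button Panel Configurable Dialog object] + [Button]
  take Panel:  [Dialog object] + [Panel Configurable Dialog object]
  take Configurable:  [Dialog object] + [Configurable Dialog object]
  take Dialog:  [Dialog object] + [Dialog object]
  take object:  [object] + [object]
MRO: Canvas Loader Button Panel Configurable Dialog object
Button is at position 2; next is Panel.

Panel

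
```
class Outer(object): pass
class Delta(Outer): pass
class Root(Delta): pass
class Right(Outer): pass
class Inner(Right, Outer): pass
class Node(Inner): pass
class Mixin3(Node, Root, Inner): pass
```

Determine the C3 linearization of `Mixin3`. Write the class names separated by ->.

Mixin3 -> Node -> Root -> Inner -> Right -> Delta -> Outer -> object

L[Mixin3] = Mixin3 + merge(L[Node], L[Root], L[Inner], [Node Root Inner])
  take Node:  [Node Inner Right Outer object] + [Root Delta Outer object] + [Inner Right Outer object] + [Node Root Inner]
  take Root:  [Inner Right Outer object] + [Root Delta Outer object] + [Inner Right Outer object] + [Root Inner]
  take Inner:  [Inner Right Outer object] + [Delta Outer object] + [Inner Right Outer object] + [Inner]
  take Right:  [Right Outer object] + [Delta Outer object] + [Right Outer object]
  take Delta:  [Outer object] + [Delta Outer object] + [Outer object]
  take Outer:  [Outer object] + [Outer object] + [Outer object]
  take object:  [object] + [object] + [object]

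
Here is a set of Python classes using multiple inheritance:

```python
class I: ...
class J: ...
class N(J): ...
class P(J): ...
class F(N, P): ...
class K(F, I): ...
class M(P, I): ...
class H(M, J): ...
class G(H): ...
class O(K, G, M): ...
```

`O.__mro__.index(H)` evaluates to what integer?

5

L[O] = O + merge(L[K], L[G], L[M], [K G M])
  take K:  [K F N P J I object] + [G H M P J I object] + [M P J I object] + [K G M]
  take F:  [F N P J I object] + [G H M P J I object] + [M P J I object] + [G M]
  take N:  [N P J I object] + [G H M P J I object] + [M P J I object] + [G M]
  take G:  [P J I object] + [G H M P J I object] + [M P J I object] + [G M]
  take H:  [P J I object] + [H M P J I object] + [M P J I object] + [M]
  take M:  [P J I object] + [M P J I object] + [M P J I object] + [M]
  take P:  [P J I object] + [P J I object] + [P J I object]
  take J:  [J I object] + [J I object] + [J I object]
  take I:  [I object] + [I object] + [I object]
  take object:  [object] + [object] + [object]
MRO: O K F N G H M P J I object
H sits at index 5.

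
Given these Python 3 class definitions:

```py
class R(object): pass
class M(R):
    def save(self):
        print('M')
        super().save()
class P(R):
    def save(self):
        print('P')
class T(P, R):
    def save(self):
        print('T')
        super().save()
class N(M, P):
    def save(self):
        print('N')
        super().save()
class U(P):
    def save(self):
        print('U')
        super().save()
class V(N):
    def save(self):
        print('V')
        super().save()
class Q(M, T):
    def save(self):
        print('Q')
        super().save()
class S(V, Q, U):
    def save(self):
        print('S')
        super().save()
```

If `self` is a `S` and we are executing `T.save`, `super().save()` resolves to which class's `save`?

U

L[S] = S + merge(L[V], L[Q], L[U], [V Q U])
  take V:  [V N M P R object] + [Q M T P R object] + [U P R object] + [V Q U]
  take N:  [N M P R object] + [Q M T P R object] + [U P R object] + [Q U]
  take Q:  [M P R object] + [Q M T P R object] + [U P R object] + [Q U]
  take M:  [M P R object] + [M T P R object] + [U P R object] + [U]
  take T:  [P R object] + [T P R object] + [U P R object] + [U]
  take U:  [P R object] + [P R object] + [U P R object] + [U]
  take P:  [P R object] + [P R object] + [P R object]
  take R:  [R object] + [R object] + [R object]
  take object:  [object] + [object] + [object]
MRO: S V N Q M T U P R object
super() in T.save on a S instance goes to the class after T in S's MRO: U.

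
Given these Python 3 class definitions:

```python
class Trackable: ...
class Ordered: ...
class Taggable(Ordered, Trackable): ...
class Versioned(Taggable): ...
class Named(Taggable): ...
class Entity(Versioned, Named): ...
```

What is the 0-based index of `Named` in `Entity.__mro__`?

L[Entity] = Entity + merge(L[Versioned], L[Named], [Versioned Named])
  take Versioned:  [Versioned Taggable Ordered Trackable object] + [Named Taggable Ordered Trackable object] + [Versioned Named]
  take Named:  [Taggable Ordered Trackable object] + [Named Taggable Ordered Trackable object] + [Named]
  take Taggable:  [Taggable Ordered Trackable object] + [Taggable Ordered Trackable object]
  take Ordered:  [Ordered Trackable object] + [Ordered Trackable object]
  take Trackable:  [Trackable object] + [Trackable object]
  take object:  [object] + [object]
MRO: Entity Versioned Named Taggable Ordered Trackable object
Named sits at index 2.

2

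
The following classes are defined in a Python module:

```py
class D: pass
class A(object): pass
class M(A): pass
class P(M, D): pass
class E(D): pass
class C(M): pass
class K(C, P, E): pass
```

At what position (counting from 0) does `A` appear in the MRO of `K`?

4

L[K] = K + merge(L[C], L[P], L[E], [C P E])
  take C:  [C M A object] + [P M A D object] + [E D object] + [C P E]
  take P:  [M A object] + [P M A D object] + [E D object] + [P E]
  take M:  [M A object] + [M A D object] + [E D object] + [E]
  take A:  [A object] + [A D object] + [E D object] + [E]
  take E:  [object] + [D object] + [E D object] + [E]
  take D:  [object] + [D object] + [D object]
  take object:  [object] + [object] + [object]
MRO: K C P M A E D object
A sits at index 4.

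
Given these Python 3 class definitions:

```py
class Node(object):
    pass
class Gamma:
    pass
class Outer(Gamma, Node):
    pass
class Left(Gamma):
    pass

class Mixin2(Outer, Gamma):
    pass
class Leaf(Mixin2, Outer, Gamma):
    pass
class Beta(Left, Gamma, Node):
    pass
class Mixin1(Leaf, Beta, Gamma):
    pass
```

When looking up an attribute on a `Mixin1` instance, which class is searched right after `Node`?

L[Mixin1] = Mixin1 + merge(L[Leaf], L[Beta], L[Gamma], [Leaf Beta Gamma])
  take Leaf:  [Leaf Mixin2 Outer Gamma Node object] + [Beta Left Gamma Node object] + [Gamma object] + [Leaf Beta Gamma]
  take Mixin2:  [Mixin2 Outer Gamma Node object] + [Beta Left Gamma Node object] + [Gamma object] + [Beta Gamma]
  take Outer:  [Outer Gamma Node object] + [Beta Left Gamma Node object] + [Gamma object] + [Beta Gamma]
  take Beta:  [Gamma Node object] + [Beta Left Gamma Node object] + [Gamma object] + [Beta Gamma]
  take Left:  [Gamma Node object] + [Left Gamma Node object] + [Gamma object] + [Gamma]
  take Gamma:  [Gamma Node object] + [Gamma Node object] + [Gamma object] + [Gamma]
  take Node:  [Node object] + [Node object] + [object]
  take object:  [object] + [object] + [object]
MRO: Mixin1 Leaf Mixin2 Outer Beta Left Gamma Node object
Node is at position 7; next is object.

object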